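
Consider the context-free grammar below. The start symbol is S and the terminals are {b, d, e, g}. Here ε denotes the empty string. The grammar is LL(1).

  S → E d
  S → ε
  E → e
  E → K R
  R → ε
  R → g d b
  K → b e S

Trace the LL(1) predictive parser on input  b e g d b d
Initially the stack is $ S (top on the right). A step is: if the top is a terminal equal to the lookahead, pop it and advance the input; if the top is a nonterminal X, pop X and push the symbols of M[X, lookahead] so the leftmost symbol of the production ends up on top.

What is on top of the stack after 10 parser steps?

      Stack        Input          Action
   1  $ S          b e g d b d $  expand S → E d
   2  $ d E        b e g d b d $  expand E → K R
   3  $ d R K      b e g d b d $  expand K → b e S
   4  $ d R S e b  b e g d b d $  match b
   5  $ d R S e    e g d b d $    match e
   6  $ d R S      g d b d $      expand S → ε
   7  $ d R        g d b d $      expand R → g d b
   8  $ d b d g    g d b d $      match g
   9  $ d b d      d b d $        match d
  10  $ d b        b d $          match b
Stack after step 10: $ d (top = d).

d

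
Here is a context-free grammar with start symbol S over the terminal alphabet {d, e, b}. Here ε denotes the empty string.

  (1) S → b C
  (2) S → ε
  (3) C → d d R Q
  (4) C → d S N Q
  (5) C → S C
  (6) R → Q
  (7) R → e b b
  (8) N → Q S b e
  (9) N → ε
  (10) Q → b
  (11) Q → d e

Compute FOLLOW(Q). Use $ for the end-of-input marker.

FIRST(S) = {ε, b}
FIRST(Q) = {b, d}
FIRST(C) = {b, d}  (via S C)
FIRST(R) = {b, d, e}  (via Q)
FIRST(N) = {ε, b, d}  (via Q S b e)
FOLLOW(S) includes $ since S is the start symbol.
FOLLOW(S): in C→d S N Q, S is followed by N Q with FIRST {b, d}; in C→S C, S is followed by C with FIRST {b, d}; in N→Q S b e, S is followed by b e with FIRST {b}. Thus FOLLOW(S) = {$, b, d}.
FOLLOW(C): in S→b C, the suffix after C is empty, so FOLLOW(C) ⊇ FOLLOW(S) = {$, b, d}; in C→S C, the suffix after C is empty (adds nothing new). Thus FOLLOW(C) = {$, b, d}.
FOLLOW(R): in C→d d R Q, R is followed by Q with FIRST {b, d}. Thus FOLLOW(R) = {b, d}.
FOLLOW(N): in C→d S N Q, N is followed by Q with FIRST {b, d}. Thus FOLLOW(N) = {b, d}.
FOLLOW(Q): in C→d d R Q, the suffix after Q is empty, so FOLLOW(Q) ⊇ FOLLOW(C) = {$, b, d}; in C→d S N Q, the suffix after Q is empty, so FOLLOW(Q) ⊇ FOLLOW(C) = {$, b, d}; in R→Q, the suffix after Q is empty, so FOLLOW(Q) ⊇ FOLLOW(R) = {b, d}; in N→Q S b e, Q is followed by S b e with FIRST {b}. Thus FOLLOW(Q) = {$, b, d}.

{$, b, d}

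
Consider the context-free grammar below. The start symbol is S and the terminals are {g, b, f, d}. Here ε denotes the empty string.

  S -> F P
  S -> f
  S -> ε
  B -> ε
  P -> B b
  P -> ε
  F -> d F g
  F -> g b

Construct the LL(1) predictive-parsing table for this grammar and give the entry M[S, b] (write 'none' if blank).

FIRST(B): from B->ε we get {ε}. So FIRST(B) = {ε}.
FIRST(F): from F->d F g we get {d}; from F->g b we get {g}. So FIRST(F) = {d, g}.
FIRST(S): from S->F P we get {d, g}; from S->f we get {f}; from S->ε we get {ε}. So FIRST(S) = {ε, d, f, g}.
FIRST(P): from P->B b we get {b}; from P->ε we get {ε}. So FIRST(P) = {ε, b}.
FOLLOW(S) includes $ since S is the start symbol.
FOLLOW(S): S appears on no right-hand side. Thus FOLLOW(S) = {$}.
For S -> F P: FIRST(F P) = {d, g}, so it goes in M[S, t] for t ∈ {d, g}.
For S -> f: FIRST(f) = {f}, so it goes in M[S, t] for t ∈ {f}.
For S -> ε: FIRST(ε) = {ε}, so it goes in M[S, t] for t ∈ {}; since ε ∈ FIRST, also for every t ∈ FOLLOW(S) = {$}.
None of these place a production in M[S, b].

none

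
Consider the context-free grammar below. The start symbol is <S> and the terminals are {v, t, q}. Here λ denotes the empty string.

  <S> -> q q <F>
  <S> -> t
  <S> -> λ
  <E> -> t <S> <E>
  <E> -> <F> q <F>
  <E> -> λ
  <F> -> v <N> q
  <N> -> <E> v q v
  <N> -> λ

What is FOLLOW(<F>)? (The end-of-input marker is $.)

FIRST(<S>): from <S>->q q <F> we get {q}; from <S>->t we get {t}; from <S>->λ we get {λ}. So FIRST(<S>) = {λ, q, t}.
FIRST(<F>): from <F>->v <N> q we get {v}. So FIRST(<F>) = {v}.
FIRST(<E>): from <E>->t <S> <E> we get {t}; from <E>-><F> q <F> we get {v}; from <E>->λ we get {λ}. So FIRST(<E>) = {λ, t, v}.
FIRST(<N>): from <N>-><E> v q v we get {t, v}; from <N>->λ we get {λ}. So FIRST(<N>) = {λ, t, v}.
FOLLOW(<S>) includes $ since <S> is the start symbol.
FOLLOW(<E>): in <E>->t <S> <E>, the suffix after <E> is empty (adds nothing new); in <N>-><E> v q v, <E> is followed by v q v with FIRST {v}. Thus FOLLOW(<E>) = {v}.
FOLLOW(<S>): in <E>->t <S> <E>, <S> is followed by <E> with FIRST {λ, t, v}; in <E>->t <S> <E>, the suffix after <S> is nullable, so FOLLOW(<S>) ⊇ FOLLOW(<E>) = {v}. Thus FOLLOW(<S>) = {$, t, v}.
FOLLOW(<F>): in <S>->q q <F>, the suffix after <F> is empty, so FOLLOW(<F>) ⊇ FOLLOW(<S>) = {$, t, v}; in <E>-><F> q <F> (occurrence 1), <F> is followed by q <F> with FIRST {q}; in <E>-><F> q <F> (occurrence 2), the suffix after <F> is empty, so FOLLOW(<F>) ⊇ FOLLOW(<E>) = {v}. Thus FOLLOW(<F>) = {$, q, t, v}.
FOLLOW(<N>): in <F>->v <N> q, <N> is followed by q with FIRST {q}. Thus FOLLOW(<N>) = {q}.

{$, q, t, v}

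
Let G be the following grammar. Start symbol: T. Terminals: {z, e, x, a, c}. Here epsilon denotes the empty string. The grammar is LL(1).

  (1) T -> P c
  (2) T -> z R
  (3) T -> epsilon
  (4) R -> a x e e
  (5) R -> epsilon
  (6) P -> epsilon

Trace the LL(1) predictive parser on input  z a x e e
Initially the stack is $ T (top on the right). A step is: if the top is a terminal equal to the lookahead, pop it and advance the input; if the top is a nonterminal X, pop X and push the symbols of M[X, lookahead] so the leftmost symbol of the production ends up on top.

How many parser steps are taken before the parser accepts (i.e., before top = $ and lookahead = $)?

7

step 1: stack=$ T  input=z a x e e $  — expand T -> z R
step 2: stack=$ R z  input=z a x e e $  — match z
step 3: stack=$ R  input=a x e e $  — expand R -> a x e e
step 4: stack=$ e e x a  input=a x e e $  — match a
step 5: stack=$ e e x  input=x e e $  — match x
step 6: stack=$ e e  input=e e $  — match e
step 7: stack=$ e  input=e $  — match e
Accept reached after 7 steps.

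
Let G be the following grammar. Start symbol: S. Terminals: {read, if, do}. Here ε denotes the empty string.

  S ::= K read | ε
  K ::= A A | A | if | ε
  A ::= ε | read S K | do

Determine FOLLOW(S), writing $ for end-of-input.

{$, do, if, read}

FIRST(A) = {ε, do, read}
FIRST(K) = {ε, do, if, read}  (via A A, A)
FIRST(S) = {ε, do, if, read}  (via K read)
FOLLOW(S) includes $ since S is the start symbol.
FOLLOW(S): in A::=read S K, S is followed by K with FIRST {ε, do, if, read}; in A::=read S K, the suffix after S is nullable, so FOLLOW(S) ⊇ FOLLOW(A) = {do, read}. Thus FOLLOW(S) = {$, do, if, read}.
FOLLOW(K): in S::=K read, K is followed by read with FIRST {read}; in A::=read S K, the suffix after K is empty, so FOLLOW(K) ⊇ FOLLOW(A) = {do, read}. Thus FOLLOW(K) = {do, read}.
FOLLOW(A): in K::=A A (occurrence 1), A is followed by A with FIRST {ε, do, read}; in K::=A A (occurrence 1), the suffix after A is nullable, so FOLLOW(A) ⊇ FOLLOW(K) = {do, read}; in K::=A A (occurrence 2), the suffix after A is empty, so FOLLOW(A) ⊇ FOLLOW(K) = {do, read}; in K::=A, the suffix after A is empty, so FOLLOW(A) ⊇ FOLLOW(K) = {do, read}. Thus FOLLOW(A) = {do, read}.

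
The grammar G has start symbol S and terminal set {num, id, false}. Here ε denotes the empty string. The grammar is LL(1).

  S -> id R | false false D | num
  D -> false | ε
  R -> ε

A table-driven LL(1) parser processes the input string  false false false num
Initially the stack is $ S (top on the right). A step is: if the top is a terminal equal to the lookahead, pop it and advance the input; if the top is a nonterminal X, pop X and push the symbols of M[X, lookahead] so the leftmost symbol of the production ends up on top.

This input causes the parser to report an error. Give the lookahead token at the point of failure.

step 1: stack=$ S  input=false false false num $  — expand S -> false false D
step 2: stack=$ D false false  input=false false false num $  — match false
step 3: stack=$ D false  input=false false num $  — match false
step 4: stack=$ D  input=false num $  — expand D -> false
step 5: stack=$ false  input=false num $  — match false
step 6: stack=$  input=num $  — error: stack empty but input remains

num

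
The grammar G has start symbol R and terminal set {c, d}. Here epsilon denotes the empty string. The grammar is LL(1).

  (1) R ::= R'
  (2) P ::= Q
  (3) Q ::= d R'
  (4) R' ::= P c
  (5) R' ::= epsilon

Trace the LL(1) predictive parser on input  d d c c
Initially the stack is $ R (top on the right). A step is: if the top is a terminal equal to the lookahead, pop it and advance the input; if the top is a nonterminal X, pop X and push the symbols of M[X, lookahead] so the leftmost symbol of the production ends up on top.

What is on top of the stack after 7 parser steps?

step 1: stack=$ R  input=d d c c $  — expand R ::= R'
step 2: stack=$ R'  input=d d c c $  — expand R' ::= P c
step 3: stack=$ c P  input=d d c c $  — expand P ::= Q
step 4: stack=$ c Q  input=d d c c $  — expand Q ::= d R'
step 5: stack=$ c R' d  input=d d c c $  — match d
step 6: stack=$ c R'  input=d c c $  — expand R' ::= P c
step 7: stack=$ c c P  input=d c c $  — expand P ::= Q
Stack after step 7: $ c c Q (top = Q).

Q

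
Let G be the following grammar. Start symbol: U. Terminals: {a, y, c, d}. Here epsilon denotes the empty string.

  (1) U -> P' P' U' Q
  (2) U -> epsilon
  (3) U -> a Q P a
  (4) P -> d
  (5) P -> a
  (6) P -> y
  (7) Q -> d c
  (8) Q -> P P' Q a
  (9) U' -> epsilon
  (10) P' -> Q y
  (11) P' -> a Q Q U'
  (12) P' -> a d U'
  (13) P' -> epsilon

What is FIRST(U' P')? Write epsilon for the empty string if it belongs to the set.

FIRST(P): from P->d we get {d}; from P->a we get {a}; from P->y we get {y}. So FIRST(P) = {a, d, y}.
FIRST(U'): from U'->epsilon we get {epsilon}. So FIRST(U') = {epsilon}.
FIRST(Q): from Q->d c we get {d}; from Q->P P' Q a we get {a, d, y}. So FIRST(Q) = {a, d, y}.
FIRST(P'): from P'->Q y we get {a, d, y}; from P'->a Q Q U' we get {a}; from P'->a d U' we get {a}; from P'->epsilon we get {epsilon}. So FIRST(P') = {epsilon, a, d, y}.
FIRST(U): from U->P' P' U' Q we get {a, d, y}; from U->epsilon we get {epsilon}; from U->a Q P a we get {a}. So FIRST(U) = {epsilon, a, d, y}.
FIRST(U' P'): take FIRST of each symbol in turn, carrying on past any symbol whose FIRST contains epsilon; result {epsilon, a, d, y}.

{epsilon, a, d, y}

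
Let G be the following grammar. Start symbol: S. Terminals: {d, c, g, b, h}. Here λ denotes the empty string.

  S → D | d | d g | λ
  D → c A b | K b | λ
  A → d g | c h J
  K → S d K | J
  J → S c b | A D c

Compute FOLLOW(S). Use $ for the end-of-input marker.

{$, c, d}

FIRST(A): from A→d g we get {d}; from A→c h J we get {c}. So FIRST(A) = {c, d}.
FIRST(S): from S→D we get {λ, c, d}; from S→d we get {d}; from S→d g we get {d}; from S→λ we get {λ}. So FIRST(S) = {λ, c, d}.
FIRST(J): from J→S c b we get {c, d}; from J→A D c we get {c, d}. So FIRST(J) = {c, d}.
FIRST(K): from K→S d K we get {c, d}; from K→J we get {c, d}. So FIRST(K) = {c, d}.
FIRST(D): from D→c A b we get {c}; from D→K b we get {c, d}; from D→λ we get {λ}. So FIRST(D) = {λ, c, d}.
FOLLOW(S) includes $ since S is the start symbol.
FOLLOW(S): in K→S d K, S is followed by d K with FIRST {d}; in J→S c b, S is followed by c b with FIRST {c}. Thus FOLLOW(S) = {$, c, d}.
FOLLOW(D): in S→D, the suffix after D is empty, so FOLLOW(D) ⊇ FOLLOW(S) = {$, c, d}; in J→A D c, D is followed by c with FIRST {c}. Thus FOLLOW(D) = {$, c, d}.
FOLLOW(A): in D→c A b, A is followed by b with FIRST {b}; in J→A D c, A is followed by D c with FIRST {c, d}. Thus FOLLOW(A) = {b, c, d}.
FOLLOW(K): in D→K b, K is followed by b with FIRST {b}; in K→S d K, the suffix after K is empty (adds nothing new). Thus FOLLOW(K) = {b}.
FOLLOW(J): in A→c h J, the suffix after J is empty, so FOLLOW(J) ⊇ FOLLOW(A) = {b, c, d}; in K→J, the suffix after J is empty, so FOLLOW(J) ⊇ FOLLOW(K) = {b}. Thus FOLLOW(J) = {b, c, d}.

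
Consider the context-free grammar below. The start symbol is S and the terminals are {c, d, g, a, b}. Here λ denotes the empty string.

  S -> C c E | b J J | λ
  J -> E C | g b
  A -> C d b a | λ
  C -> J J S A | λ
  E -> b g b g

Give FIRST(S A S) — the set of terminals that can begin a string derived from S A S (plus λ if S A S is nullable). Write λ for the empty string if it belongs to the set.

FIRST(E): from E->b g b g we get {b}. So FIRST(E) = {b}.
FIRST(J): from J->E C we get {b}; from J->g b we get {g}. So FIRST(J) = {b, g}.
FIRST(C): from C->J J S A we get {b, g}; from C->λ we get {λ}. So FIRST(C) = {λ, b, g}.
FIRST(S): from S->C c E we get {b, c, g}; from S->b J J we get {b}; from S->λ we get {λ}. So FIRST(S) = {λ, b, c, g}.
FIRST(A): from A->C d b a we get {b, d, g}; from A->λ we get {λ}. So FIRST(A) = {λ, b, d, g}.
FIRST(S A S): take FIRST of each symbol in turn, carrying on past any symbol whose FIRST contains λ; result {λ, b, c, d, g}.

{λ, b, c, d, g}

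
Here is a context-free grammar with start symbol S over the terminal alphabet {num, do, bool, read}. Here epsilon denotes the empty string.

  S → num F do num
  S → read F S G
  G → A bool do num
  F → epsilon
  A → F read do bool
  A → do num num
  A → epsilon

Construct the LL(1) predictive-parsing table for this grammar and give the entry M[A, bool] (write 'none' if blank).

FIRST(S) = {num, read}
FIRST(F) = {epsilon}
FIRST(A) = {epsilon, do, read}  (via F read do bool)
FIRST(G) = {bool, do, read}  (via A bool do num)
FOLLOW(S) includes $ since S is the start symbol.
FOLLOW(A): in G→A bool do num, A is followed by bool do num with FIRST {bool}. Thus FOLLOW(A) = {bool}.
For A → F read do bool: FIRST(F read do bool) = {read}, so it goes in M[A, t] for t ∈ {read}.
For A → do num num: FIRST(do num num) = {do}, so it goes in M[A, t] for t ∈ {do}.
For A → epsilon: FIRST(epsilon) = {epsilon}, so it goes in M[A, t] for t ∈ {}; since epsilon ∈ FIRST, also for every t ∈ FOLLOW(A) = {bool}.

A → epsilon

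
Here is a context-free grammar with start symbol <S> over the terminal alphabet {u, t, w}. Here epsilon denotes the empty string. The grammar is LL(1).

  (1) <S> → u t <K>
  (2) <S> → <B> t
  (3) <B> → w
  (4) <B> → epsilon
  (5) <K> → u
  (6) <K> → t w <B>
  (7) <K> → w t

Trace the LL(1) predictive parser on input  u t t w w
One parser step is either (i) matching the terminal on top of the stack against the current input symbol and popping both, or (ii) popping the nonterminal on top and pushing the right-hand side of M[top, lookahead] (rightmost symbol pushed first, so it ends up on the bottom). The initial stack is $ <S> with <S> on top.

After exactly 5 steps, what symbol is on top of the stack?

w

     Stack      Input        Action
  1  $ <S>      u t t w w $  expand <S> → u t <K>
  2  $ <K> t u  u t t w w $  match u
  3  $ <K> t    t t w w $    match t
  4  $ <K>      t w w $      expand <K> → t w <B>
  5  $ <B> w t  t w w $      match t
Stack after step 5: $ <B> w (top = w).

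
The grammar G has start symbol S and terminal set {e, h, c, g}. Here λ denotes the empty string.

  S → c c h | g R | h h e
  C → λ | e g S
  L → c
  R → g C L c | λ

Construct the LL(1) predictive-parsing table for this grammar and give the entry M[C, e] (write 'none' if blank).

FIRST(S): from S→c c h we get {c}; from S→g R we get {g}; from S→h h e we get {h}. So FIRST(S) = {c, g, h}.
FIRST(C): from C→λ we get {λ}; from C→e g S we get {e}. So FIRST(C) = {λ, e}.
FIRST(L): from L→c we get {c}. So FIRST(L) = {c}.
FIRST(R): from R→g C L c we get {g}; from R→λ we get {λ}. So FIRST(R) = {λ, g}.
FOLLOW(S) includes $ since S is the start symbol.
FOLLOW(C): in R→g C L c, C is followed by L c with FIRST {c}. Thus FOLLOW(C) = {c}.
For C → λ: FIRST(λ) = {λ}, so it goes in M[C, t] for t ∈ {}; since λ ∈ FIRST, also for every t ∈ FOLLOW(C) = {c}.
For C → e g S: FIRST(e g S) = {e}, so it goes in M[C, t] for t ∈ {e}.

C → e g S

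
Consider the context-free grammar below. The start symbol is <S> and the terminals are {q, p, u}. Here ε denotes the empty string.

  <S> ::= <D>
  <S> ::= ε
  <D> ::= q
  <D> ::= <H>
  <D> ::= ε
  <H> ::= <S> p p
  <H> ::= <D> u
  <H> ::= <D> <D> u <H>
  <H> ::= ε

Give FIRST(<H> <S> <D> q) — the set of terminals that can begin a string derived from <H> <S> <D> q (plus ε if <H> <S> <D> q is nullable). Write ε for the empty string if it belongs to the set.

FIRST(<S>) = {ε, p, q, u}  (via <D>)
FIRST(<D>) = {ε, p, q, u}  (via <H>)
FIRST(<H>) = {ε, p, q, u}  (via <S> p p, <D> u, <D> <D> u <H>)
FIRST(<H> <S> <D> q): take FIRST of each symbol in turn, carrying on past any symbol whose FIRST contains ε; result {p, q, u}.

{p, q, u}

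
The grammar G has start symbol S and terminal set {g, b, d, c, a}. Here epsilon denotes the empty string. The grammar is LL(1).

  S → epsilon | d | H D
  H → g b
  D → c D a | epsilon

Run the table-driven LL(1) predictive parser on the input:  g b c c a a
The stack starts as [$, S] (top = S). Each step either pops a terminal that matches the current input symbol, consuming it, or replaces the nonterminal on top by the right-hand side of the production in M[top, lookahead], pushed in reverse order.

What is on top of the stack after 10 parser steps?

a

      Stack      Input          Action
   1  $ S        g b c c a a $  expand S → H D
   2  $ D H      g b c c a a $  expand H → g b
   3  $ D b g    g b c c a a $  match g
   4  $ D b      b c c a a $    match b
   5  $ D        c c a a $      expand D → c D a
   6  $ a D c    c c a a $      match c
   7  $ a D      c a a $        expand D → c D a
   8  $ a a D c  c a a $        match c
   9  $ a a D    a a $          expand D → epsilon
  10  $ a a      a a $          match a
Stack after step 10: $ a (top = a).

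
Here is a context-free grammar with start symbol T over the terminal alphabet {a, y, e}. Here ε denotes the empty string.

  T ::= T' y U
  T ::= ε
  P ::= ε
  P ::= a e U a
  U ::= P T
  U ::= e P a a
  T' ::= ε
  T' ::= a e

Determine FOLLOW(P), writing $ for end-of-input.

{$, a, y}

FIRST(P) = {ε, a}
FIRST(T') = {ε, a}
FIRST(T) = {ε, a, y}  (via T' y U)
FIRST(U) = {ε, a, e, y}  (via P T)
FOLLOW(T) includes $ since T is the start symbol.
FOLLOW(T'): in T::=T' y U, T' is followed by y U with FIRST {y}. Thus FOLLOW(T') = {y}.
FOLLOW(T): in U::=P T, the suffix after T is empty, so FOLLOW(T) ⊇ FOLLOW(U) = {$, a}. Thus FOLLOW(T) = {$, a}.
FOLLOW(U): in T::=T' y U, the suffix after U is empty, so FOLLOW(U) ⊇ FOLLOW(T) = {$, a}; in P::=a e U a, U is followed by a with FIRST {a}. Thus FOLLOW(U) = {$, a}.
FOLLOW(P): in U::=P T, P is followed by T with FIRST {ε, a, y}; in U::=P T, the suffix after P is nullable, so FOLLOW(P) ⊇ FOLLOW(U) = {$, a}; in U::=e P a a, P is followed by a a with FIRST {a}. Thus FOLLOW(P) = {$, a, y}.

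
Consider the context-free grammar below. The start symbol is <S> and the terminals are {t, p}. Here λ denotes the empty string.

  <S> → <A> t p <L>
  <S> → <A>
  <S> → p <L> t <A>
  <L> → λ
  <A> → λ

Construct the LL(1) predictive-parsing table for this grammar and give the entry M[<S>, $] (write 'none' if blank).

<S> → <A>

FIRST(<L>) = {λ}
FIRST(<A>) = {λ}
FIRST(<S>) = {λ, p, t}  (via <A> t p <L>, <A>)
FOLLOW(<S>) includes $ since <S> is the start symbol.
FOLLOW(<S>): <S> appears on no right-hand side. Thus FOLLOW(<S>) = {$}.
For <S> → <A> t p <L>: FIRST(<A> t p <L>) = {t}, so it goes in M[<S>, t] for t ∈ {t}.
For <S> → <A>: FIRST(<A>) = {λ}, so it goes in M[<S>, t] for t ∈ {}; since λ ∈ FIRST, also for every t ∈ FOLLOW(<S>) = {$}.
For <S> → p <L> t <A>: FIRST(p <L> t <A>) = {p}, so it goes in M[<S>, t] for t ∈ {p}.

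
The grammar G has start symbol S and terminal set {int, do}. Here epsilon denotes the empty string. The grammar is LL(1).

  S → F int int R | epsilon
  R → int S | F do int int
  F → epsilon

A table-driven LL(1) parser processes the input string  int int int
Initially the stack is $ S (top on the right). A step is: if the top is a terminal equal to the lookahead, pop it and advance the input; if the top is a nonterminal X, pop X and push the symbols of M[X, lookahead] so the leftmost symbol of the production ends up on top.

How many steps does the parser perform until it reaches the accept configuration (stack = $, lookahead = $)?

7

step 1: stack=$ S  input=int int int $  — expand S → F int int R
step 2: stack=$ R int int F  input=int int int $  — expand F → epsilon
step 3: stack=$ R int int  input=int int int $  — match int
step 4: stack=$ R int  input=int int $  — match int
step 5: stack=$ R  input=int $  — expand R → int S
step 6: stack=$ S int  input=int $  — match int
step 7: stack=$ S  input=$  — expand S → epsilon
Accept reached after 7 steps.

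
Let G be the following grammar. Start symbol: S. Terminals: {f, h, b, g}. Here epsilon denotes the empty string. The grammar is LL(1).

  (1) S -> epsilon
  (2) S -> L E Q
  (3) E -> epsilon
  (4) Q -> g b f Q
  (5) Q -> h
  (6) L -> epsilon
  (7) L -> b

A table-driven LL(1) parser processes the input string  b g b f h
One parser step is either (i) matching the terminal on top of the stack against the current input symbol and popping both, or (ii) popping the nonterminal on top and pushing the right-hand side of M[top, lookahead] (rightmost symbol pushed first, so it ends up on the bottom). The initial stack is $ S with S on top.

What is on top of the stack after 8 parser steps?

     Stack      Input        Action
  1  $ S        b g b f h $  expand S -> L E Q
  2  $ Q E L    b g b f h $  expand L -> b
  3  $ Q E b    b g b f h $  match b
  4  $ Q E      g b f h $    expand E -> epsilon
  5  $ Q        g b f h $    expand Q -> g b f Q
  6  $ Q f b g  g b f h $    match g
  7  $ Q f b    b f h $      match b
  8  $ Q f      f h $        match f
Stack after step 8: $ Q (top = Q).

Q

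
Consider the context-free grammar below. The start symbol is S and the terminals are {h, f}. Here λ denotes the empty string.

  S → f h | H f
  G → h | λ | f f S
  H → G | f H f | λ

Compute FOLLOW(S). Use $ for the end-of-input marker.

{$, f}

FIRST(G): from G→h we get {h}; from G→λ we get {λ}; from G→f f S we get {f}. So FIRST(G) = {λ, f, h}.
FIRST(H): from H→G we get {λ, f, h}; from H→f H f we get {f}; from H→λ we get {λ}. So FIRST(H) = {λ, f, h}.
FIRST(S): from S→f h we get {f}; from S→H f we get {f, h}. So FIRST(S) = {f, h}.
FOLLOW(S) includes $ since S is the start symbol.
FOLLOW(H): in S→H f, H is followed by f with FIRST {f}; in H→f H f, H is followed by f with FIRST {f}. Thus FOLLOW(H) = {f}.
FOLLOW(G): in H→G, the suffix after G is empty, so FOLLOW(G) ⊇ FOLLOW(H) = {f}. Thus FOLLOW(G) = {f}.
FOLLOW(S): in G→f f S, the suffix after S is empty, so FOLLOW(S) ⊇ FOLLOW(G) = {f}. Thus FOLLOW(S) = {$, f}.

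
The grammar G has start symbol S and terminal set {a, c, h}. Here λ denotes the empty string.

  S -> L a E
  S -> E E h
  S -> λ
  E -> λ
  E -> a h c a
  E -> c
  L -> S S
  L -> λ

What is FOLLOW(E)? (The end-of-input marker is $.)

FIRST(E) = {λ, a, c}
FIRST(S) = {λ, a, c, h}  (via L a E, E E h)
FIRST(L) = {λ, a, c, h}  (via S S)
FOLLOW(S) includes $ since S is the start symbol.
FOLLOW(L): in S->L a E, L is followed by a E with FIRST {a}. Thus FOLLOW(L) = {a}.
FOLLOW(S): in L->S S (occurrence 1), S is followed by S with FIRST {λ, a, c, h}; in L->S S (occurrence 1), the suffix after S is nullable, so FOLLOW(S) ⊇ FOLLOW(L) = {a}; in L->S S (occurrence 2), the suffix after S is empty, so FOLLOW(S) ⊇ FOLLOW(L) = {a}. Thus FOLLOW(S) = {$, a, c, h}.
FOLLOW(E): in S->L a E, the suffix after E is empty, so FOLLOW(E) ⊇ FOLLOW(S) = {$, a, c, h}; in S->E E h (occurrence 1), E is followed by E h with FIRST {a, c, h}; in S->E E h (occurrence 2), E is followed by h with FIRST {h}. Thus FOLLOW(E) = {$, a, c, h}.

{$, a, c, h}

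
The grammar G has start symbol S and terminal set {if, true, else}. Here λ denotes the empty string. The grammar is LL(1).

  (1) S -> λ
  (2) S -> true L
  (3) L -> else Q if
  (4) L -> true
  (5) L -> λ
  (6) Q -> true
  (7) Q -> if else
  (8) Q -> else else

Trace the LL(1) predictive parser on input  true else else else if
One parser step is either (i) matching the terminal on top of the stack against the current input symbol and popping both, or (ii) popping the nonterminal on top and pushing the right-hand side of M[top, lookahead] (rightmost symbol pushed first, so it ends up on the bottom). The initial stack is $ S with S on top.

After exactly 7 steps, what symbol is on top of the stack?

if

step 1: stack=$ S  input=true else else else if $  — expand S -> true L
step 2: stack=$ L true  input=true else else else if $  — match true
step 3: stack=$ L  input=else else else if $  — expand L -> else Q if
step 4: stack=$ if Q else  input=else else else if $  — match else
step 5: stack=$ if Q  input=else else if $  — expand Q -> else else
step 6: stack=$ if else else  input=else else if $  — match else
step 7: stack=$ if else  input=else if $  — match else
Stack after step 7: $ if (top = if).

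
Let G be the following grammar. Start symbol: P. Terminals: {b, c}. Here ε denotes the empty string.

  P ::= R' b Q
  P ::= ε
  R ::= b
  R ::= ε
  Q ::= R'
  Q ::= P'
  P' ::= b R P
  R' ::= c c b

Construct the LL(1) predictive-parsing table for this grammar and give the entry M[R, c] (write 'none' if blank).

R ::= ε

FIRST(R): from R::=b we get {b}; from R::=ε we get {ε}. So FIRST(R) = {ε, b}.
FIRST(P'): from P'::=b R P we get {b}. So FIRST(P') = {b}.
FIRST(R'): from R'::=c c b we get {c}. So FIRST(R') = {c}.
FIRST(P): from P::=R' b Q we get {c}; from P::=ε we get {ε}. So FIRST(P) = {ε, c}.
FIRST(Q): from Q::=R' we get {c}; from Q::=P' we get {b}. So FIRST(Q) = {b, c}.
FOLLOW(P) includes $ since P is the start symbol.
FOLLOW(P'): in Q::=P', the suffix after P' is empty, so FOLLOW(P') ⊇ FOLLOW(Q) = {$}. Thus FOLLOW(P') = {$}.
FOLLOW(R): in P'::=b R P, R is followed by P with FIRST {ε, c}; in P'::=b R P, the suffix after R is nullable, so FOLLOW(R) ⊇ FOLLOW(P') = {$}. Thus FOLLOW(R) = {$, c}.
For R ::= b: FIRST(b) = {b}, so it goes in M[R, t] for t ∈ {b}.
For R ::= ε: FIRST(ε) = {ε}, so it goes in M[R, t] for t ∈ {}; since ε ∈ FIRST, also for every t ∈ FOLLOW(R) = {$, c}.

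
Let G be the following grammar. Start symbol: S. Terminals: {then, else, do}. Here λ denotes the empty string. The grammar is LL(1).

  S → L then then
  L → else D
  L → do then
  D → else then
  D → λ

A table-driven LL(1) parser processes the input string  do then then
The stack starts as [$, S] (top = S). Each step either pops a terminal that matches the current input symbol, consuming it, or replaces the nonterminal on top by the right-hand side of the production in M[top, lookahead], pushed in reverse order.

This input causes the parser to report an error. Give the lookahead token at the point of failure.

step 1: stack=$ S  input=do then then $  — expand S → L then then
step 2: stack=$ then then L  input=do then then $  — expand L → do then
step 3: stack=$ then then then do  input=do then then $  — match do
step 4: stack=$ then then then  input=then then $  — match then
step 5: stack=$ then then  input=then $  — match then
step 6: stack=$ then  input=$  — error: top is terminal then but lookahead is $

$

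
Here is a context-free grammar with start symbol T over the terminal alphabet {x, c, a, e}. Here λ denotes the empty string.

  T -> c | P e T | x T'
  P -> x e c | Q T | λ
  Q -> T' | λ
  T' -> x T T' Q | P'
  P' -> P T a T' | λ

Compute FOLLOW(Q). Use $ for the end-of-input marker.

FIRST(T) = {c, e, x}  (via P e T)
FIRST(P) = {λ, c, e, x}  (via Q T)
FIRST(P') = {λ, c, e, x}  (via P T a T')
FIRST(T') = {λ, c, e, x}  (via P')
FIRST(Q) = {λ, c, e, x}  (via T')
FOLLOW(T) includes $ since T is the start symbol.
FOLLOW(P): in T->P e T, P is followed by e T with FIRST {e}; in P'->P T a T', P is followed by T a T' with FIRST {c, e, x}. Thus FOLLOW(P) = {c, e, x}.
FOLLOW(T): in T->P e T, the suffix after T is empty (adds nothing new); in P->Q T, the suffix after T is empty, so FOLLOW(T) ⊇ FOLLOW(P) = {c, e, x}; in T'->x T T' Q, T is followed by T' Q with FIRST {λ, c, e, x}; in T'->x T T' Q, the suffix after T is nullable, so FOLLOW(T) ⊇ FOLLOW(T') = {$, a, c, e, x}; in P'->P T a T', T is followed by a T' with FIRST {a}. Thus FOLLOW(T) = {$, a, c, e, x}.
FOLLOW(Q): in P->Q T, Q is followed by T with FIRST {c, e, x}; in T'->x T T' Q, the suffix after Q is empty, so FOLLOW(Q) ⊇ FOLLOW(T') = {$, a, c, e, x}. Thus FOLLOW(Q) = {$, a, c, e, x}.
FOLLOW(T'): in T->x T', the suffix after T' is empty, so FOLLOW(T') ⊇ FOLLOW(T) = {$, a, c, e, x}; in Q->T', the suffix after T' is empty, so FOLLOW(T') ⊇ FOLLOW(Q) = {$, a, c, e, x}; in T'->x T T' Q, T' is followed by Q with FIRST {λ, c, e, x}; in T'->x T T' Q, the suffix after T' is nullable (adds nothing new); in P'->P T a T', the suffix after T' is empty, so FOLLOW(T') ⊇ FOLLOW(P') = {$, a, c, e, x}. Thus FOLLOW(T') = {$, a, c, e, x}.
FOLLOW(P'): in T'->P', the suffix after P' is empty, so FOLLOW(P') ⊇ FOLLOW(T') = {$, a, c, e, x}. Thus FOLLOW(P') = {$, a, c, e, x}.

{$, a, c, e, x}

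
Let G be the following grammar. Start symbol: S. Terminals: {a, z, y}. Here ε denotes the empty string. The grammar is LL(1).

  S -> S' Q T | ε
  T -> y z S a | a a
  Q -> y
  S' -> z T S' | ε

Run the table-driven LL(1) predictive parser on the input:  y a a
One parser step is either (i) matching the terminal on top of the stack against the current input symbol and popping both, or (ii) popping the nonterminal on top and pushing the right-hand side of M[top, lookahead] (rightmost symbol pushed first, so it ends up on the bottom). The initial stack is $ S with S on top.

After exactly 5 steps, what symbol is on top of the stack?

step 1: stack=$ S  input=y a a $  — expand S -> S' Q T
step 2: stack=$ T Q S'  input=y a a $  — expand S' -> ε
step 3: stack=$ T Q  input=y a a $  — expand Q -> y
step 4: stack=$ T y  input=y a a $  — match y
step 5: stack=$ T  input=a a $  — expand T -> a a
Stack after step 5: $ a a (top = a).

a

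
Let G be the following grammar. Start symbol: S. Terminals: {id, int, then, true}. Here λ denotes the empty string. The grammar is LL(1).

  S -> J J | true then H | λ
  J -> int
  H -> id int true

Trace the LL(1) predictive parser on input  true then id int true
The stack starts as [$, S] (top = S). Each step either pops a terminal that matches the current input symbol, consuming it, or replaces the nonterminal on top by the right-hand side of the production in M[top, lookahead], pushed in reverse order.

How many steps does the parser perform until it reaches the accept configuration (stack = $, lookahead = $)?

7

step 1: stack=$ S  input=true then id int true $  — expand S -> true then H
step 2: stack=$ H then true  input=true then id int true $  — match true
step 3: stack=$ H then  input=then id int true $  — match then
step 4: stack=$ H  input=id int true $  — expand H -> id int true
step 5: stack=$ true int id  input=id int true $  — match id
step 6: stack=$ true int  input=int true $  — match int
step 7: stack=$ true  input=true $  — match true
Accept reached after 7 steps.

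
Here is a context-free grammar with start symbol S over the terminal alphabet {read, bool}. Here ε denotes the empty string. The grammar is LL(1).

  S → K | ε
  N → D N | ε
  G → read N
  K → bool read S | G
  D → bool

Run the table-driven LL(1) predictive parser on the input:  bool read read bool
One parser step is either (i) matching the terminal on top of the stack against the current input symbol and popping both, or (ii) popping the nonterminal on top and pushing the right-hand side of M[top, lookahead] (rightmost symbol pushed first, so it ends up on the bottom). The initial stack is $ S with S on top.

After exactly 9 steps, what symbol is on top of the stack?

step 1: stack=$ S  input=bool read read bool $  — expand S → K
step 2: stack=$ K  input=bool read read bool $  — expand K → bool read S
step 3: stack=$ S read bool  input=bool read read bool $  — match bool
step 4: stack=$ S read  input=read read bool $  — match read
step 5: stack=$ S  input=read bool $  — expand S → K
step 6: stack=$ K  input=read bool $  — expand K → G
step 7: stack=$ G  input=read bool $  — expand G → read N
step 8: stack=$ N read  input=read bool $  — match read
step 9: stack=$ N  input=bool $  — expand N → D N
Stack after step 9: $ N D (top = D).

D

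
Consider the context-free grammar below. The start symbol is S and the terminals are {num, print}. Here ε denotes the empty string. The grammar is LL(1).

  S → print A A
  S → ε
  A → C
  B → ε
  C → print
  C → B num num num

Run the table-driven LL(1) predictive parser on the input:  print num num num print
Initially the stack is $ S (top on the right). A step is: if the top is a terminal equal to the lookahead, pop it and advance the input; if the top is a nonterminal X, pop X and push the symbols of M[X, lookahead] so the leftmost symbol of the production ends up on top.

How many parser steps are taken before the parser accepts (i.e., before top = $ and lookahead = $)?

step 1: stack=$ S  input=print num num num print $  — expand S → print A A
step 2: stack=$ A A print  input=print num num num print $  — match print
step 3: stack=$ A A  input=num num num print $  — expand A → C
step 4: stack=$ A C  input=num num num print $  — expand C → B num num num
step 5: stack=$ A num num num B  input=num num num print $  — expand B → ε
step 6: stack=$ A num num num  input=num num num print $  — match num
step 7: stack=$ A num num  input=num num print $  — match num
step 8: stack=$ A num  input=num print $  — match num
step 9: stack=$ A  input=print $  — expand A → C
step 10: stack=$ C  input=print $  — expand C → print
step 11: stack=$ print  input=print $  — match print
Accept reached after 11 steps.

11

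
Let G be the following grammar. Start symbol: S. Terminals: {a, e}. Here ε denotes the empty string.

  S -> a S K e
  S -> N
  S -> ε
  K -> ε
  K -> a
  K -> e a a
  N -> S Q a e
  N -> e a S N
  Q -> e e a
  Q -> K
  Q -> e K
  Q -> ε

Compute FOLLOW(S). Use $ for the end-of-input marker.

{$, a, e}

FIRST(K): from K->ε we get {ε}; from K->a we get {a}; from K->e a a we get {e}. So FIRST(K) = {ε, a, e}.
FIRST(Q): from Q->e e a we get {e}; from Q->K we get {ε, a, e}; from Q->e K we get {e}; from Q->ε we get {ε}. So FIRST(Q) = {ε, a, e}.
FIRST(S): from S->a S K e we get {a}; from S->N we get {a, e}; from S->ε we get {ε}. So FIRST(S) = {ε, a, e}.
FIRST(N): from N->S Q a e we get {a, e}; from N->e a S N we get {e}. So FIRST(N) = {a, e}.
FOLLOW(S) includes $ since S is the start symbol.
FOLLOW(S): in S->a S K e, S is followed by K e with FIRST {a, e}; in N->S Q a e, S is followed by Q a e with FIRST {a, e}; in N->e a S N, S is followed by N with FIRST {a, e}. Thus FOLLOW(S) = {$, a, e}.
FOLLOW(N): in S->N, the suffix after N is empty, so FOLLOW(N) ⊇ FOLLOW(S) = {$, a, e}; in N->e a S N, the suffix after N is empty (adds nothing new). Thus FOLLOW(N) = {$, a, e}.
FOLLOW(Q): in N->S Q a e, Q is followed by a e with FIRST {a}. Thus FOLLOW(Q) = {a}.
FOLLOW(K): in S->a S K e, K is followed by e with FIRST {e}; in Q->K, the suffix after K is empty, so FOLLOW(K) ⊇ FOLLOW(Q) = {a}; in Q->e K, the suffix after K is empty, so FOLLOW(K) ⊇ FOLLOW(Q) = {a}. Thus FOLLOW(K) = {a, e}.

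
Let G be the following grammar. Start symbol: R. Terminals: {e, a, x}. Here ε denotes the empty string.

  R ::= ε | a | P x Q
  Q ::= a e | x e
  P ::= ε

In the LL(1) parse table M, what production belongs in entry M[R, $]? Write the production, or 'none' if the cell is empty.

FIRST(Q): from Q::=a e we get {a}; from Q::=x e we get {x}. So FIRST(Q) = {a, x}.
FIRST(P): from P::=ε we get {ε}. So FIRST(P) = {ε}.
FIRST(R): from R::=ε we get {ε}; from R::=a we get {a}; from R::=P x Q we get {x}. So FIRST(R) = {ε, a, x}.
FOLLOW(R) includes $ since R is the start symbol.
FOLLOW(R): R appears on no right-hand side. Thus FOLLOW(R) = {$}.
For R ::= ε: FIRST(ε) = {ε}, so it goes in M[R, t] for t ∈ {}; since ε ∈ FIRST, also for every t ∈ FOLLOW(R) = {$}.
For R ::= a: FIRST(a) = {a}, so it goes in M[R, t] for t ∈ {a}.
For R ::= P x Q: FIRST(P x Q) = {x}, so it goes in M[R, t] for t ∈ {x}.

R ::= ε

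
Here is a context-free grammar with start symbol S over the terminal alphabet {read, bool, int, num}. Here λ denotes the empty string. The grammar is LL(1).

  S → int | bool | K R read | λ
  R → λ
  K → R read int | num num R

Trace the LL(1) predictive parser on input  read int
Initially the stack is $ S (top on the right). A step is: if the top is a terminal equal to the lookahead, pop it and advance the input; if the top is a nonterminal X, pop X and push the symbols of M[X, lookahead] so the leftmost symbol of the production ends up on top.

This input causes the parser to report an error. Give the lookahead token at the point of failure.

$

step 1: stack=$ S  input=read int $  — expand S → K R read
step 2: stack=$ read R K  input=read int $  — expand K → R read int
step 3: stack=$ read R int read R  input=read int $  — expand R → λ
step 4: stack=$ read R int read  input=read int $  — match read
step 5: stack=$ read R int  input=int $  — match int
step 6: stack=$ read R  input=$  — error: M[R, $] is empty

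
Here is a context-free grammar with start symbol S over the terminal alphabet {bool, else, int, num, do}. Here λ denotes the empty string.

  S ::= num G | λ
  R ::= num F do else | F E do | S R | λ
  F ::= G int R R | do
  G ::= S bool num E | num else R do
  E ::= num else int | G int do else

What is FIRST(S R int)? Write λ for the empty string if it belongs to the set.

{bool, do, int, num}

FIRST(S) = {λ, num}
FIRST(G) = {bool, num}  (via S bool num E)
FIRST(F) = {bool, do, num}  (via G int R R)
FIRST(E) = {bool, num}  (via G int do else)
FIRST(R) = {λ, bool, do, num}  (via F E do, S R)
FIRST(S R int): take FIRST of each symbol in turn, carrying on past any symbol whose FIRST contains λ; result {bool, do, int, num}.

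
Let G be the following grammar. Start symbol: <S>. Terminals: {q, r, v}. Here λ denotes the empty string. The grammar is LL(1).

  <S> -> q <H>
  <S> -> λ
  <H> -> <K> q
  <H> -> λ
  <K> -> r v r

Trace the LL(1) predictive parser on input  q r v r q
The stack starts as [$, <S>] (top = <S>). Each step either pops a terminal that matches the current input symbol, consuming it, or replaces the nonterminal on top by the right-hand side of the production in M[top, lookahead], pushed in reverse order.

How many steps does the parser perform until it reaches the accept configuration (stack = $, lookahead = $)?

8

     Stack      Input        Action
  1  $ <S>      q r v r q $  expand <S> -> q <H>
  2  $ <H> q    q r v r q $  match q
  3  $ <H>      r v r q $    expand <H> -> <K> q
  4  $ q <K>    r v r q $    expand <K> -> r v r
  5  $ q r v r  r v r q $    match r
  6  $ q r v    v r q $      match v
  7  $ q r      r q $        match r
  8  $ q        q $          match q
Accept reached after 8 steps.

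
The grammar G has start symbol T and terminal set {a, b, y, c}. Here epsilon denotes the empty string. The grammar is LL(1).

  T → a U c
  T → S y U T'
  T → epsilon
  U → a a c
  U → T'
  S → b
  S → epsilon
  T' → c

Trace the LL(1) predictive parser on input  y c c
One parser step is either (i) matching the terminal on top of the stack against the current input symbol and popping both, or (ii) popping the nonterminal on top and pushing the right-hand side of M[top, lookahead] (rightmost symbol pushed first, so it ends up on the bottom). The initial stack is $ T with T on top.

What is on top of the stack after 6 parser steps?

     Stack       Input    Action
  1  $ T         y c c $  expand T → S y U T'
  2  $ T' U y S  y c c $  expand S → epsilon
  3  $ T' U y    y c c $  match y
  4  $ T' U      c c $    expand U → T'
  5  $ T' T'     c c $    expand T' → c
  6  $ T' c      c c $    match c
Stack after step 6: $ T' (top = T').

T'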